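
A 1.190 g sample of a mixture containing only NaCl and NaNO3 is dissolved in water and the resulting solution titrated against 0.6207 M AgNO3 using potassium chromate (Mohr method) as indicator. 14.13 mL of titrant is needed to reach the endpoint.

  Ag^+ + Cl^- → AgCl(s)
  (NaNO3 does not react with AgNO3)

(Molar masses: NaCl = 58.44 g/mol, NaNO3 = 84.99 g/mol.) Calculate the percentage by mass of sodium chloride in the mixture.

n(AgNO3) = 0.01413 × 0.6207 = 8.770 × 10^-3 mol
Let x = n(NaCl), y = n(NaNO3).
Titrant: 1x = 8.770 × 10^-3;  mass: 58.44x + 84.99y = 1.190
Solving, x = 8.770 × 10^-3 mol, y = 7.971 × 10^-3 mol
mass of NaCl = 8.770 × 10^-3 × 58.44 = 0.5125 g
% NaCl = 0.5125 / 1.190 × 100 = 43.07 %

43.07 %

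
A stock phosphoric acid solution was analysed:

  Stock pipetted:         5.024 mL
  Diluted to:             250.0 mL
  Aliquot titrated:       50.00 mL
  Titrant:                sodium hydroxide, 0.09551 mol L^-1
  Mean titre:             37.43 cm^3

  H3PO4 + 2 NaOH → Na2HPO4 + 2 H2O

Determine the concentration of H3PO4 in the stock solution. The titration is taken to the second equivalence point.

n(NaOH) = 0.03743 × 0.09551 = 3.575 × 10^-3 mol
From the 1:2 ratio, n(H3PO4) in the aliquot = 1/2 × 3.575 × 10^-3 = 1.787 × 10^-3 mol
[H3PO4]_dilute = 1.787 × 10^-3 / 0.05000 = 0.03575 mol/L
Dilution factor = 250.0 / 5.024 = 49.76
[H3PO4]_stock = 0.03575 × 49.76 = 1.779 mol/L

1.779 mol/L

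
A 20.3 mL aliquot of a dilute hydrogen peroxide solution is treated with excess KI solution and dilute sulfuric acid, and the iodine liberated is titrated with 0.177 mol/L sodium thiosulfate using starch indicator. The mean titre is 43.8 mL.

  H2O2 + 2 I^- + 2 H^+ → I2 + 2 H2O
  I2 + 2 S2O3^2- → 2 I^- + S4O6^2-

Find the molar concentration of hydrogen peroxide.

n(S2O3^2-) = 0.0438 × 0.177 = 7.75 × 10^-3 mol
n(I2) = n(S2O3^2-)/2 = 3.88 × 10^-3 mol
n(H2O2) in the aliquot = 3.88 × 10^-3 mol (1:1 ratio)
[H2O2] = 3.88 × 10^-3 / 0.0203 = 0.191 mol/L

0.191 mol/L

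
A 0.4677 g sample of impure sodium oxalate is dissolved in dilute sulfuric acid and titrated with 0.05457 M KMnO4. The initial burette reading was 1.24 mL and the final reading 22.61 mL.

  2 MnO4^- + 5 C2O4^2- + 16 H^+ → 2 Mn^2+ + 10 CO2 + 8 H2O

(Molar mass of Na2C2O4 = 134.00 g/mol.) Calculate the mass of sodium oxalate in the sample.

0.3907 g

n(KMnO4) = 0.02137 L × 0.05457 mol/L = 1.166 × 10^-3 mol
From the 5:2 ratio, n(Na2C2O4) = 5/2 × 1.166 × 10^-3 = 2.915 × 10^-3 mol
mass of Na2C2O4 = 2.915 × 10^-3 × 134.00 g/mol = 0.3907 g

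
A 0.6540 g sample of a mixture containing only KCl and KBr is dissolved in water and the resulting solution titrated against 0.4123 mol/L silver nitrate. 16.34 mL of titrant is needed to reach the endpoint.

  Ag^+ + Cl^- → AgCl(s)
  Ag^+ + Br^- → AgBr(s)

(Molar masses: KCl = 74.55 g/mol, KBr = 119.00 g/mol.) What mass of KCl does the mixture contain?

0.2477 g

n(AgNO3) = 0.01634 × 0.4123 = 6.737 × 10^-3 mol
Let x = n(KCl), y = n(KBr).
Titrant: 1x + 1y = 6.737 × 10^-3;  mass: 74.55x + 119.00y = 0.6540
Solving, x = 3.323 × 10^-3 mol, y = 3.414 × 10^-3 mol
mass of KCl = 3.323 × 10^-3 × 74.55 = 0.2477 g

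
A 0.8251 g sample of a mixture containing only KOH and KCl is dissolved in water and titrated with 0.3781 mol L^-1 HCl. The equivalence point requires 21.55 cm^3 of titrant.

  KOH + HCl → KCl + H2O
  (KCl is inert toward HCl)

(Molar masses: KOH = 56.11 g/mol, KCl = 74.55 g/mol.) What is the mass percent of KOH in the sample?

55.41 %

n(HCl) = 0.02155 × 0.3781 = 8.148 × 10^-3 mol
Let x = n(KOH), y = n(KCl).
Titrant: 1x = 8.148 × 10^-3;  mass: 56.11x + 74.55y = 0.8251
Solving, x = 8.148 × 10^-3 mol, y = 4.935 × 10^-3 mol
mass of KOH = 8.148 × 10^-3 × 56.11 = 0.4572 g
% KOH = 0.4572 / 0.8251 × 100 = 55.41 %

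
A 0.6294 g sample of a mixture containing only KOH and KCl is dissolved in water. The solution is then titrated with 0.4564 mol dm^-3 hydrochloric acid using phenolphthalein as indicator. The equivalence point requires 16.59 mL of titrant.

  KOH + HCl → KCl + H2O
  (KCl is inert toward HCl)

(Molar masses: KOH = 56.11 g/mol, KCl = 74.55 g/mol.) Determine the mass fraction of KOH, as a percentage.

n(HCl) = 0.01659 × 0.4564 = 7.572 × 10^-3 mol
Let x = n(KOH), y = n(KCl).
Titrant: 1x = 7.572 × 10^-3;  mass: 56.11x + 74.55y = 0.6294
Solving, x = 7.572 × 10^-3 mol, y = 2.744 × 10^-3 mol
mass of KOH = 7.572 × 10^-3 × 56.11 = 0.4248 g
% KOH = 0.4248 / 0.6294 × 100 = 67.50 %

67.50 %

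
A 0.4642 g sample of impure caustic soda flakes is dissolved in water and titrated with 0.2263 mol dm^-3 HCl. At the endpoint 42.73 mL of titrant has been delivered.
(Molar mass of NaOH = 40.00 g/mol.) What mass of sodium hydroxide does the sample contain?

NaOH + HCl → NaCl + H2O
n(HCl) = 0.04273 L × 0.2263 mol/L = 9.670 × 10^-3 mol
n(NaOH) = 9.670 × 10^-3 mol (1:1 ratio)
mass of NaOH = 9.670 × 10^-3 × 40.00 g/mol = 0.3868 g

0.3868 g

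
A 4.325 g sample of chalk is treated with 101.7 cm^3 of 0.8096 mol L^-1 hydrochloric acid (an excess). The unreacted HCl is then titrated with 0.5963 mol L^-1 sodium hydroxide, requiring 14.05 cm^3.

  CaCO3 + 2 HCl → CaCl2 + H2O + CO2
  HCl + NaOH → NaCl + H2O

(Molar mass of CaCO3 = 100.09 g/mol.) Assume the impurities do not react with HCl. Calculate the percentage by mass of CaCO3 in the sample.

85.58 %

n(HCl) added = 0.1017 × 0.8096 = 0.08234 mol
n(NaOH) used in back-titration = 0.01405 × 0.5963 = 8.378 × 10^-3 mol
n(HCl) left over = 8.378 × 10^-3 mol (1:1 ratio)
n(HCl) consumed by analyte = 0.08234 − 8.378 × 10^-3 = 0.07396 mol
From the 1:2 ratio, n(CaCO3) = 1/2 × 0.07396 = 0.03698 mol
mass of CaCO3 = 0.03698 × 100.09 = 3.701 g
% CaCO3 = 3.701 / 4.325 × 100 = 85.58 %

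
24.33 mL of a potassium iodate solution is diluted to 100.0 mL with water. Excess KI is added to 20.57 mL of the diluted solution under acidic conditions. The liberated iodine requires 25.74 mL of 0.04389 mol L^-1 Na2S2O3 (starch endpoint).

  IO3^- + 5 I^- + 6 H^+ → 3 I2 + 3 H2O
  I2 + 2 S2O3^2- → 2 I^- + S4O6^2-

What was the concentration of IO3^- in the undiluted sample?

0.03762 mol/L

n(S2O3^2-) = 0.02574 × 0.04389 = 1.130 × 10^-3 mol
n(I2) = n(S2O3^2-)/2 = 5.649 × 10^-4 mol
From the 1:3 ratio, n(IO3^-) in the aliquot = 1/3 × 5.649 × 10^-4 = 1.883 × 10^-4 mol
[IO3^-]_dilute = 1.883 × 10^-4 / 0.02057 = 0.009154 mol/L
[IO3^-]_original = 0.009154 × 100.0/24.33 = 0.03762 mol/L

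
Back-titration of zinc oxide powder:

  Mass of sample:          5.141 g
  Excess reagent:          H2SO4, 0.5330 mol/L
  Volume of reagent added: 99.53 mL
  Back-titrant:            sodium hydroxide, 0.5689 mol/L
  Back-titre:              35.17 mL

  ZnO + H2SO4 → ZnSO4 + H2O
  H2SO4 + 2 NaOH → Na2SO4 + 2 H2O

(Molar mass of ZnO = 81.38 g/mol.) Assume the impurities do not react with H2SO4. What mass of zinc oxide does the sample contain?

3.503 g

n(H2SO4) added = 0.09953 × 0.5330 = 0.05305 mol
n(NaOH) used in back-titration = 0.03517 × 0.5689 = 0.02001 mol
From the 1:2 ratio, n(H2SO4) left over = 1/2 × 0.02001 = 0.01000 mol
n(H2SO4) consumed by analyte = 0.05305 − 0.01000 = 0.04305 mol
n(ZnO) = 0.04305 mol (1:1 ratio)
mass of ZnO = 0.04305 × 81.38 = 3.503 g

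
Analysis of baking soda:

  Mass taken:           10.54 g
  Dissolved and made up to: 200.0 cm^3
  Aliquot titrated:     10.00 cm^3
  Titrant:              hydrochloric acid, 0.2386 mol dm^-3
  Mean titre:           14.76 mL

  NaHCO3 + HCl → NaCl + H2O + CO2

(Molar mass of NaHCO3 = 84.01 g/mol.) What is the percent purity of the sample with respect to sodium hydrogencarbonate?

56.14 %

n(HCl) per titration = 0.01476 × 0.2386 = 3.522 × 10^-3 mol
n(NaHCO3) in each aliquot = 3.522 × 10^-3 mol (1:1 ratio)
n(NaHCO3) in the whole flask = 3.522 × 10^-3 × 200.0/10.00 = 0.07043 mol
mass of NaHCO3 = 0.07043 × 84.01 = 5.917 g
% NaHCO3 = 5.917 / 10.54 × 100 = 56.14 %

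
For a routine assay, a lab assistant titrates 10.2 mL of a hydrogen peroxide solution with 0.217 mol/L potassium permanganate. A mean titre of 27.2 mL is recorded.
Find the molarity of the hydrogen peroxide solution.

1.45 mol/L

2 MnO4^- + 5 H2O2 + 6 H^+ → 2 Mn^2+ + 5 O2 + 8 H2O
n(KMnO4) = 0.0272 L × 0.217 mol/L = 5.90 × 10^-3 mol
From the 5:2 mole ratio, n(H2O2) = 5/2 × 5.90 × 10^-3 = 0.0148 mol
[H2O2] = 0.0148 mol / 0.0102 L = 1.45 mol/L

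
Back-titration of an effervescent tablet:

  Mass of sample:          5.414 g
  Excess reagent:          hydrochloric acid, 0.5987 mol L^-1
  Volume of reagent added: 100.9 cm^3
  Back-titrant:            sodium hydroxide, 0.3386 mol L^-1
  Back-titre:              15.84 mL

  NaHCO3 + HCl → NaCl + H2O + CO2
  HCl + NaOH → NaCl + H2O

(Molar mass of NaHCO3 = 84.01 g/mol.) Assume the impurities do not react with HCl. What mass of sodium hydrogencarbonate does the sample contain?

4.624 g

n(HCl) added = 0.1009 × 0.5987 = 0.06041 mol
n(NaOH) used in back-titration = 0.01584 × 0.3386 = 5.363 × 10^-3 mol
n(HCl) left over = 5.363 × 10^-3 mol (1:1 ratio)
n(HCl) consumed by analyte = 0.06041 − 5.363 × 10^-3 = 0.05505 mol
n(NaHCO3) = 0.05505 mol (1:1 ratio)
mass of NaHCO3 = 0.05505 × 84.01 = 4.624 g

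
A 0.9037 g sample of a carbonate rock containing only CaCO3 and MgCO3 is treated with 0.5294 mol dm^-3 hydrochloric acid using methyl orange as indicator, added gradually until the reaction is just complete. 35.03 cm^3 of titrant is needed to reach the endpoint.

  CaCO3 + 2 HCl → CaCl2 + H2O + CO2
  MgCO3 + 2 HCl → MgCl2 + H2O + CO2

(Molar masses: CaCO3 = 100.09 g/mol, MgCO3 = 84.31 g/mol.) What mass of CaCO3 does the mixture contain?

0.7734 g

n(HCl) = 0.03503 × 0.5294 = 0.01854 mol
Let x = n(CaCO3), y = n(MgCO3).
Titrant: 2x + 2y = 0.01854;  mass: 100.09x + 84.31y = 0.9037
Solving, x = 7.728 × 10^-3 mol, y = 1.545 × 10^-3 mol
mass of CaCO3 = 7.728 × 10^-3 × 100.09 = 0.7734 g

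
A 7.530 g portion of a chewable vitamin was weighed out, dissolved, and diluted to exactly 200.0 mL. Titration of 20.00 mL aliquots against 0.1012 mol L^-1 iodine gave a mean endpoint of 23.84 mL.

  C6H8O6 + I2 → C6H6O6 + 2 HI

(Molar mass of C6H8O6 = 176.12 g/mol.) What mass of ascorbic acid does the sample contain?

n(I2) per titration = 0.02384 × 0.1012 = 2.413 × 10^-3 mol
n(C6H8O6) in each aliquot = 2.413 × 10^-3 mol (1:1 ratio)
n(C6H8O6) in the whole flask = 2.413 × 10^-3 × 200.0/20.00 = 0.02413 mol
mass of C6H8O6 = 0.02413 × 176.12 = 4.249 g

4.249 g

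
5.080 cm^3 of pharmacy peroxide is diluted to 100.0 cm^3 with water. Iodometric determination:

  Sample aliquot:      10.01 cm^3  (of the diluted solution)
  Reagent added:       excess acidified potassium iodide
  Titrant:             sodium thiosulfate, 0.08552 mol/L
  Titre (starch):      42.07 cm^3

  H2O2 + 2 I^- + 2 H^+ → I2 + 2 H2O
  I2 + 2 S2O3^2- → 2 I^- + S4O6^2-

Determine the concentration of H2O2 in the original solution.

n(S2O3^2-) = 0.04207 × 0.08552 = 3.598 × 10^-3 mol
n(I2) = n(S2O3^2-)/2 = 1.799 × 10^-3 mol
n(H2O2) in the aliquot = 1.799 × 10^-3 mol (1:1 ratio)
[H2O2]_dilute = 1.799 × 10^-3 / 0.01001 = 0.1797 mol/L
[H2O2]_original = 0.1797 × 100.0/5.080 = 3.538 mol/L

3.538 mol/L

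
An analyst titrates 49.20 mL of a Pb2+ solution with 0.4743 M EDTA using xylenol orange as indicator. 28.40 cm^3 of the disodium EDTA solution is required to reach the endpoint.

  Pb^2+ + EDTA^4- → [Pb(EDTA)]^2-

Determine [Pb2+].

0.2738 M

n(EDTA) = 0.02840 L × 0.4743 mol/L = 0.01347 mol
n(Pb2+) = 0.01347 mol (1:1 mole ratio)
[Pb2+] = 0.01347 mol / 0.04920 L = 0.2738 mol/L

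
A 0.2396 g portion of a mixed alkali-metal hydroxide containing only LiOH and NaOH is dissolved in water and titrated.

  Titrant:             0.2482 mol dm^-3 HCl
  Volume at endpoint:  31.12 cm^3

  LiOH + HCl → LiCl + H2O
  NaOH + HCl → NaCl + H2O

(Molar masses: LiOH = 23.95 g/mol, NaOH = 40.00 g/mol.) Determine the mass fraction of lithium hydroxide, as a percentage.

43.20 %

n(HCl) = 0.03112 × 0.2482 = 7.724 × 10^-3 mol
Let x = n(LiOH), y = n(NaOH).
Titrant: 1x + 1y = 7.724 × 10^-3;  mass: 23.95x + 40.00y = 0.2396
Solving, x = 4.321 × 10^-3 mol, y = 3.403 × 10^-3 mol
mass of LiOH = 4.321 × 10^-3 × 23.95 = 0.1035 g
% LiOH = 0.1035 / 0.2396 × 100 = 43.20 %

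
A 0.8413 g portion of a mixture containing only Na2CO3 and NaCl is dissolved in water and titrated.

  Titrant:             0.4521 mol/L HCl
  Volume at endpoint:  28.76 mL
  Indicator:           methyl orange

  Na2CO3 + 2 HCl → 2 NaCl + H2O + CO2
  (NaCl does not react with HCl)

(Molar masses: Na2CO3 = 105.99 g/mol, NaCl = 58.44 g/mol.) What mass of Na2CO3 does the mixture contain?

n(HCl) = 0.02876 × 0.4521 = 0.01300 mol
Let x = n(Na2CO3), y = n(NaCl).
Titrant: 2x = 0.01300;  mass: 105.99x + 58.44y = 0.8413
Solving, x = 6.501 × 10^-3 mol, y = 2.605 × 10^-3 mol
mass of Na2CO3 = 6.501 × 10^-3 × 105.99 = 0.6891 g

0.6891 g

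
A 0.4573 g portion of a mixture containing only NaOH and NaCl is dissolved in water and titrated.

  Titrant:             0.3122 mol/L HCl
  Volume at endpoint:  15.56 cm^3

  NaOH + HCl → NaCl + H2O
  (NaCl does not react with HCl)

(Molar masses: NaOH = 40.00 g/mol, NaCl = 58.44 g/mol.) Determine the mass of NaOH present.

n(HCl) = 0.01556 × 0.3122 = 4.858 × 10^-3 mol
Let x = n(NaOH), y = n(NaCl).
Titrant: 1x = 4.858 × 10^-3;  mass: 40.00x + 58.44y = 0.4573
Solving, x = 4.858 × 10^-3 mol, y = 4.500 × 10^-3 mol
mass of NaOH = 4.858 × 10^-3 × 40.00 = 0.1943 g

0.1943 g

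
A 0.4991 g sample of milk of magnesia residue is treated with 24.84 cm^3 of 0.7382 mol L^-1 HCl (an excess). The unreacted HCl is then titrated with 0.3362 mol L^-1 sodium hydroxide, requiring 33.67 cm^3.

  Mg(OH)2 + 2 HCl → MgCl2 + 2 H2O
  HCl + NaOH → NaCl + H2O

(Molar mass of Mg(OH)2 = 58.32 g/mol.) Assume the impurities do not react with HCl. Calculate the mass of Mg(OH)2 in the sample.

0.2046 g

n(HCl) added = 0.02484 × 0.7382 = 0.01834 mol
n(NaOH) used in back-titration = 0.03367 × 0.3362 = 0.01132 mol
n(HCl) left over = 0.01132 mol (1:1 ratio)
n(HCl) consumed by analyte = 0.01834 − 0.01132 = 7.017 × 10^-3 mol
From the 1:2 ratio, n(Mg(OH)2) = 1/2 × 7.017 × 10^-3 = 3.509 × 10^-3 mol
mass of Mg(OH)2 = 3.509 × 10^-3 × 58.32 = 0.2046 g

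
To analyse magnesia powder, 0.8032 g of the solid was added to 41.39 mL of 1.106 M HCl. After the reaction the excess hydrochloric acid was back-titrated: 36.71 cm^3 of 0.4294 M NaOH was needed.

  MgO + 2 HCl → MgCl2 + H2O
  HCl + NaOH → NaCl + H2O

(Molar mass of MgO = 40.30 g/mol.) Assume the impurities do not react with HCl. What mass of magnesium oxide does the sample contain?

0.6048 g

n(HCl) added = 0.04139 × 1.106 = 0.04578 mol
n(NaOH) used in back-titration = 0.03671 × 0.4294 = 0.01576 mol
n(HCl) left over = 0.01576 mol (1:1 ratio)
n(HCl) consumed by analyte = 0.04578 − 0.01576 = 0.03001 mol
From the 1:2 ratio, n(MgO) = 1/2 × 0.03001 = 0.01501 mol
mass of MgO = 0.01501 × 40.30 = 0.6048 g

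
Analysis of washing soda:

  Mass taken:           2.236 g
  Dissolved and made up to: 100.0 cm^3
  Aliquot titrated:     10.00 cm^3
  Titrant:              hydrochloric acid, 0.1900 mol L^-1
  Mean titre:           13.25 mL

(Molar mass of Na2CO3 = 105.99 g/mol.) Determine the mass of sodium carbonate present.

Na2CO3 + 2 HCl → 2 NaCl + H2O + CO2
n(HCl) per titration = 0.01325 × 0.1900 = 2.518 × 10^-3 mol
From the 1:2 ratio, n(Na2CO3) in each aliquot = 1/2 × 2.518 × 10^-3 = 1.259 × 10^-3 mol
n(Na2CO3) in the whole flask = 1.259 × 10^-3 × 100.0/10.00 = 0.01259 mol
mass of Na2CO3 = 0.01259 × 105.99 = 1.334 g

1.334 g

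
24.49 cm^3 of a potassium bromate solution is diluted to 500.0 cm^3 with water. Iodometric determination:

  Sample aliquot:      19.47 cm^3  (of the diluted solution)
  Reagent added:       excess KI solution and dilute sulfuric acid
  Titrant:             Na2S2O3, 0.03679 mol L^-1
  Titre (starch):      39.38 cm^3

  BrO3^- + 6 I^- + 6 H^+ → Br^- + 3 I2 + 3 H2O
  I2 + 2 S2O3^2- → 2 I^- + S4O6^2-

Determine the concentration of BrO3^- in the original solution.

n(S2O3^2-) = 0.03938 × 0.03679 = 1.449 × 10^-3 mol
n(I2) = n(S2O3^2-)/2 = 7.244 × 10^-4 mol
From the 1:3 ratio, n(BrO3^-) in the aliquot = 1/3 × 7.244 × 10^-4 = 2.415 × 10^-4 mol
[BrO3^-]_dilute = 2.415 × 10^-4 / 0.01947 = 0.01240 mol/L
[BrO3^-]_original = 0.01240 × 500.0/24.49 = 0.2532 mol/L

0.2532 mol/L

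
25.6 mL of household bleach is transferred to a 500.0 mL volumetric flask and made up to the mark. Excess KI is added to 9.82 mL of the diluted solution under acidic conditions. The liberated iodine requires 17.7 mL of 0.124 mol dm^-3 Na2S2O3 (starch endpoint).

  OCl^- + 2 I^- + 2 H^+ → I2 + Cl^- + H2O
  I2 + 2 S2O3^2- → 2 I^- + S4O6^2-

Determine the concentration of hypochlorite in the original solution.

2.18 mol/L

n(S2O3^2-) = 0.0177 × 0.124 = 2.19 × 10^-3 mol
n(I2) = n(S2O3^2-)/2 = 1.10 × 10^-3 mol
n(OCl^-) in the aliquot = 1.10 × 10^-3 mol (1:1 ratio)
[OCl^-]_dilute = 1.10 × 10^-3 / 0.00982 = 0.112 mol/L
[OCl^-]_original = 0.112 × 500.0/25.6 = 2.18 mol/L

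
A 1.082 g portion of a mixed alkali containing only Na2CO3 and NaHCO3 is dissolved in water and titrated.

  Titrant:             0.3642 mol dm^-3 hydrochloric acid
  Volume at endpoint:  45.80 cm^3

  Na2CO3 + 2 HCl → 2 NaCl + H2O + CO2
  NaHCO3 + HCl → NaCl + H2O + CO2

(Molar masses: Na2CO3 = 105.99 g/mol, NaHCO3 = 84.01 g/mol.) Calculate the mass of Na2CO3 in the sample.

n(HCl) = 0.04580 × 0.3642 = 0.01668 mol
Let x = n(Na2CO3), y = n(NaHCO3).
Titrant: 2x + 1y = 0.01668;  mass: 105.99x + 84.01y = 1.082
Solving, x = 5.148 × 10^-3 mol, y = 6.385 × 10^-3 mol
mass of Na2CO3 = 5.148 × 10^-3 × 105.99 = 0.5456 g

0.5456 g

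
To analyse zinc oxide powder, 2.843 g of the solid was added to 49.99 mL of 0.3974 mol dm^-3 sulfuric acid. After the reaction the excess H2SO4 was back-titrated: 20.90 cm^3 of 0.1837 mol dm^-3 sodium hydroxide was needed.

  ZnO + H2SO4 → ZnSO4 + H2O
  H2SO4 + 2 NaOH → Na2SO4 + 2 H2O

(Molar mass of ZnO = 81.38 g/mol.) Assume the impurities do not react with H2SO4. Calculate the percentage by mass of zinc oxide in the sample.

n(H2SO4) added = 0.04999 × 0.3974 = 0.01987 mol
n(NaOH) used in back-titration = 0.02090 × 0.1837 = 3.839 × 10^-3 mol
From the 1:2 ratio, n(H2SO4) left over = 1/2 × 3.839 × 10^-3 = 1.920 × 10^-3 mol
n(H2SO4) consumed by analyte = 0.01987 − 1.920 × 10^-3 = 0.01795 mol
n(ZnO) = 0.01795 mol (1:1 ratio)
mass of ZnO = 0.01795 × 81.38 = 1.460 g
% ZnO = 1.460 / 2.843 × 100 = 51.37 %

51.37 %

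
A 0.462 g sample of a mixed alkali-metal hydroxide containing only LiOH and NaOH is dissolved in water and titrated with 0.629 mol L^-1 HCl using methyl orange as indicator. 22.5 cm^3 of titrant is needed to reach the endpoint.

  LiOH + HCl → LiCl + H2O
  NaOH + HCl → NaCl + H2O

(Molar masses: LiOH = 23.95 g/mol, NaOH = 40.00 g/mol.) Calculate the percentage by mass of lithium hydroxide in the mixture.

33.6 %

n(HCl) = 0.0225 × 0.629 = 0.0142 mol
Let x = n(LiOH), y = n(NaOH).
Titrant: 1x + 1y = 0.0142;  mass: 23.95x + 40.00y = 0.462
Solving, x = 6.49 × 10^-3 mol, y = 7.67 × 10^-3 mol
mass of LiOH = 6.49 × 10^-3 × 23.95 = 0.155 g
% LiOH = 0.155 / 0.462 × 100 = 33.6 %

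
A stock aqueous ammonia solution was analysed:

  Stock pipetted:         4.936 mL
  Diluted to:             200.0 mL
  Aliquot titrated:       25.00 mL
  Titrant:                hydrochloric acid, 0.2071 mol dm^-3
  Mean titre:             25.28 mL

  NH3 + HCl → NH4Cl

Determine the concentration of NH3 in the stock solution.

8.485 mol/L

n(HCl) = 0.02528 × 0.2071 = 5.235 × 10^-3 mol
n(NH3) in the aliquot = 5.235 × 10^-3 mol (1:1 ratio)
[NH3]_dilute = 5.235 × 10^-3 / 0.02500 = 0.2094 mol/L
Dilution factor = 200.0 / 4.936 = 40.52
[NH3]_stock = 0.2094 × 40.52 = 8.485 mol/L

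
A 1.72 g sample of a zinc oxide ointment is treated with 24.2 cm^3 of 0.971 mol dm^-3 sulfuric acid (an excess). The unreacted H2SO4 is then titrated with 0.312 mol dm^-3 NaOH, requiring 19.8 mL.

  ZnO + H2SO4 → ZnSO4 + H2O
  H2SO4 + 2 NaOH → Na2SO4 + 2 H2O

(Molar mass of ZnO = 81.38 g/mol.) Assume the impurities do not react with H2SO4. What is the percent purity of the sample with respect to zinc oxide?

96.6 %

n(H2SO4) added = 0.0242 × 0.971 = 0.0235 mol
n(NaOH) used in back-titration = 0.0198 × 0.312 = 6.18 × 10^-3 mol
From the 1:2 ratio, n(H2SO4) left over = 1/2 × 6.18 × 10^-3 = 3.09 × 10^-3 mol
n(H2SO4) consumed by analyte = 0.0235 − 3.09 × 10^-3 = 0.0204 mol
n(ZnO) = 0.0204 mol (1:1 ratio)
mass of ZnO = 0.0204 × 81.38 = 1.66 g
% ZnO = 1.66 / 1.72 × 100 = 96.6 %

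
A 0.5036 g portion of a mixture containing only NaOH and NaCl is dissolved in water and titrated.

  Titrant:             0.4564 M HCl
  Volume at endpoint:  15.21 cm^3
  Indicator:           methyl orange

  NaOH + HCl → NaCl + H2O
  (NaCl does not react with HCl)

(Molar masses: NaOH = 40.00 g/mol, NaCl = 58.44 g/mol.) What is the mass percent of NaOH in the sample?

55.14 %

n(HCl) = 0.01521 × 0.4564 = 6.942 × 10^-3 mol
Let x = n(NaOH), y = n(NaCl).
Titrant: 1x = 6.942 × 10^-3;  mass: 40.00x + 58.44y = 0.5036
Solving, x = 6.942 × 10^-3 mol, y = 3.866 × 10^-3 mol
mass of NaOH = 6.942 × 10^-3 × 40.00 = 0.2777 g
% NaOH = 0.2777 / 0.5036 × 100 = 55.14 %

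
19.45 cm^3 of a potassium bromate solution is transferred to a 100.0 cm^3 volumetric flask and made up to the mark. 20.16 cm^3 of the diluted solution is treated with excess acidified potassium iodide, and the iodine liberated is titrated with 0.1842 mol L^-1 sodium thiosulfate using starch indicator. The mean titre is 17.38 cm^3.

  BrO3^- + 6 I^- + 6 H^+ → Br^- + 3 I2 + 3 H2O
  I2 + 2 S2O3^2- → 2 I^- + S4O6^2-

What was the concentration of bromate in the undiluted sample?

0.1361 mol/L

n(S2O3^2-) = 0.01738 × 0.1842 = 3.201 × 10^-3 mol
n(I2) = n(S2O3^2-)/2 = 1.601 × 10^-3 mol
From the 1:3 ratio, n(BrO3^-) in the aliquot = 1/3 × 1.601 × 10^-3 = 5.336 × 10^-4 mol
[BrO3^-]_dilute = 5.336 × 10^-4 / 0.02016 = 0.02647 mol/L
[BrO3^-]_original = 0.02647 × 100.0/19.45 = 0.1361 mol/L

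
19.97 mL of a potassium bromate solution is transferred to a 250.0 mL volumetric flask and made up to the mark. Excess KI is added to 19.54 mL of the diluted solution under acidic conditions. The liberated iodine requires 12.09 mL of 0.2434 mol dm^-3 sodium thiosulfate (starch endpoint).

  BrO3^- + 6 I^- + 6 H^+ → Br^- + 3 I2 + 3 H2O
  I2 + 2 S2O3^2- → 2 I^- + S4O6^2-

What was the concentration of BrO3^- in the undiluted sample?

n(S2O3^2-) = 0.01209 × 0.2434 = 2.943 × 10^-3 mol
n(I2) = n(S2O3^2-)/2 = 1.471 × 10^-3 mol
From the 1:3 ratio, n(BrO3^-) in the aliquot = 1/3 × 1.471 × 10^-3 = 4.905 × 10^-4 mol
[BrO3^-]_dilute = 4.905 × 10^-4 / 0.01954 = 0.02510 mol/L
[BrO3^-]_original = 0.02510 × 250.0/19.97 = 0.3142 mol/L

0.3142 mol/L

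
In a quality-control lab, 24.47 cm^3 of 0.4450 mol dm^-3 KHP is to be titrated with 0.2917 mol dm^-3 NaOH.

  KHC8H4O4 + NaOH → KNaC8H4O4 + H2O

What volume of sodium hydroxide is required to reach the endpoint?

37.33 mL

n(KHC8H4O4) = 0.02447 L × 0.4450 mol/L = 0.01089 mol
n(NaOH) = 0.01089 mol (1:1 stoichiometry)
V(NaOH) = 0.01089 mol / 0.2917 mol/L = 0.03733 L = 37.33 mL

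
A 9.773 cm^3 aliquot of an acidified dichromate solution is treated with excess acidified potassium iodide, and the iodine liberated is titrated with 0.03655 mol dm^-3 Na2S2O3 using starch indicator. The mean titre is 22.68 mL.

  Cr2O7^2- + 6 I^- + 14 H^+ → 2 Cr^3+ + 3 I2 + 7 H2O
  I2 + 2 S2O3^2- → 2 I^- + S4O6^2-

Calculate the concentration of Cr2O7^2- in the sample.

n(S2O3^2-) = 0.02268 × 0.03655 = 8.290 × 10^-4 mol
n(I2) = n(S2O3^2-)/2 = 4.145 × 10^-4 mol
From the 1:3 ratio, n(Cr2O7^2-) in the aliquot = 1/3 × 4.145 × 10^-4 = 1.382 × 10^-4 mol
[Cr2O7^2-] = 1.382 × 10^-4 / 0.009773 = 0.01414 mol/L

0.01414 mol/L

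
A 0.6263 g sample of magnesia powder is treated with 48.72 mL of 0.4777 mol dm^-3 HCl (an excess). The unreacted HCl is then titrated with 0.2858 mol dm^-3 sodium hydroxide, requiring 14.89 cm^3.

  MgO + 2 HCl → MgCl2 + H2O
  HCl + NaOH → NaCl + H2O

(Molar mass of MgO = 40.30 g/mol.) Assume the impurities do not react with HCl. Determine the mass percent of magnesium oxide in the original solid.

n(HCl) added = 0.04872 × 0.4777 = 0.02327 mol
n(NaOH) used in back-titration = 0.01489 × 0.2858 = 4.256 × 10^-3 mol
n(HCl) left over = 4.256 × 10^-3 mol (1:1 ratio)
n(HCl) consumed by analyte = 0.02327 − 4.256 × 10^-3 = 0.01902 mol
From the 1:2 ratio, n(MgO) = 1/2 × 0.01902 = 9.509 × 10^-3 mol
mass of MgO = 9.509 × 10^-3 × 40.30 = 0.3832 g
% MgO = 0.3832 / 0.6263 × 100 = 61.19 %

61.19 %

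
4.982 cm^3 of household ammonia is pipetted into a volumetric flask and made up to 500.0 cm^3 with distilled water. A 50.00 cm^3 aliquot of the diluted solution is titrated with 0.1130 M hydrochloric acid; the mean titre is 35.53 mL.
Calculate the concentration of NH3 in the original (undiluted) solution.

8.059 M

NH3 + HCl → NH4Cl
n(HCl) = 0.03553 × 0.1130 = 4.015 × 10^-3 mol
n(NH3) in the aliquot = 4.015 × 10^-3 mol (1:1 ratio)
[NH3]_dilute = 4.015 × 10^-3 / 0.05000 = 0.08030 mol/L
Dilution factor = 500.0 / 4.982 = 100.4
[NH3]_stock = 0.08030 × 100.4 = 8.059 mol/L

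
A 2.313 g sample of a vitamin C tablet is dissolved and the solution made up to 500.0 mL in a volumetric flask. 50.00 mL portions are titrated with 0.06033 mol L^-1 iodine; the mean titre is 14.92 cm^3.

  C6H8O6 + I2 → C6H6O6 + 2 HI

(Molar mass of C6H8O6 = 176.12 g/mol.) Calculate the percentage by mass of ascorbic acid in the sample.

n(I2) per titration = 0.01492 × 0.06033 = 9.001 × 10^-4 mol
n(C6H8O6) in each aliquot = 9.001 × 10^-4 mol (1:1 ratio)
n(C6H8O6) in the whole flask = 9.001 × 10^-4 × 500.0/50.00 = 9.001 × 10^-3 mol
mass of C6H8O6 = 9.001 × 10^-3 × 176.12 = 1.585 g
% C6H8O6 = 1.585 / 2.313 × 100 = 68.54 %

68.54 %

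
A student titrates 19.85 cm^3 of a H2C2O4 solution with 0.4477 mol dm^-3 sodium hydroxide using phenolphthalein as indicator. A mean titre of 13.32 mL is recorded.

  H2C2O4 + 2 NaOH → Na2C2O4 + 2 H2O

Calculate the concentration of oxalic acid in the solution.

0.1502 mol/L

n(NaOH) = 0.01332 L × 0.4477 mol/L = 5.963 × 10^-3 mol
From the 1:2 mole ratio, n(H2C2O4) = 1/2 × 5.963 × 10^-3 = 2.982 × 10^-3 mol
[H2C2O4] = 2.982 × 10^-3 mol / 0.01985 L = 0.1502 mol/L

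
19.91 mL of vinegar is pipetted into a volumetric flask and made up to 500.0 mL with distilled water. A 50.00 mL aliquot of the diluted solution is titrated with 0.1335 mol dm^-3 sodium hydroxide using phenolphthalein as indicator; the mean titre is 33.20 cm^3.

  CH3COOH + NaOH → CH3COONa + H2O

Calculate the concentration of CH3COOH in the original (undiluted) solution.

2.226 mol/L

n(NaOH) = 0.03320 × 0.1335 = 4.432 × 10^-3 mol
n(CH3COOH) in the aliquot = 4.432 × 10^-3 mol (1:1 ratio)
[CH3COOH]_dilute = 4.432 × 10^-3 / 0.05000 = 0.08864 mol/L
Dilution factor = 500.0 / 19.91 = 25.11
[CH3COOH]_stock = 0.08864 × 25.11 = 2.226 mol/L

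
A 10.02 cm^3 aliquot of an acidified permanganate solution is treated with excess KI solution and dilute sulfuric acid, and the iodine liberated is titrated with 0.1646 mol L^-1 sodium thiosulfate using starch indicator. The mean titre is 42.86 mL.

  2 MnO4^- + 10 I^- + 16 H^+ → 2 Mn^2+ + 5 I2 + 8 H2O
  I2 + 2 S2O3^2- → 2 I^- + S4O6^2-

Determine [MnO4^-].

0.1408 mol/L

n(S2O3^2-) = 0.04286 × 0.1646 = 7.055 × 10^-3 mol
n(I2) = n(S2O3^2-)/2 = 3.527 × 10^-3 mol
From the 2:5 ratio, n(MnO4^-) in the aliquot = 2/5 × 3.527 × 10^-3 = 1.411 × 10^-3 mol
[MnO4^-] = 1.411 × 10^-3 / 0.01002 = 0.1408 mol/L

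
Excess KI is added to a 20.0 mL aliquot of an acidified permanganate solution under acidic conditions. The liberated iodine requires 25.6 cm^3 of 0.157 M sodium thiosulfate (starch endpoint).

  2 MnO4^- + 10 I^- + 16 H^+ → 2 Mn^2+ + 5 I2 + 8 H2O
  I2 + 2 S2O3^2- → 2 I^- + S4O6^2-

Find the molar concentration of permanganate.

n(S2O3^2-) = 0.0256 × 0.157 = 4.02 × 10^-3 mol
n(I2) = n(S2O3^2-)/2 = 2.01 × 10^-3 mol
From the 2:5 ratio, n(MnO4^-) in the aliquot = 2/5 × 2.01 × 10^-3 = 8.04 × 10^-4 mol
[MnO4^-] = 8.04 × 10^-4 / 0.0200 = 0.0402 mol/L

0.0402 M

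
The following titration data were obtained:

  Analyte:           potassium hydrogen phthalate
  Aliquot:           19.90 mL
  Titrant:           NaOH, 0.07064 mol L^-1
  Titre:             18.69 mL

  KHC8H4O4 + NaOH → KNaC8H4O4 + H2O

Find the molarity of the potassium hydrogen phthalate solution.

0.06634 mol/L

n(NaOH) = 0.01869 L × 0.07064 mol/L = 1.320 × 10^-3 mol
n(KHC8H4O4) = 1.320 × 10^-3 mol (1:1 mole ratio)
[KHC8H4O4] = 1.320 × 10^-3 mol / 0.01990 L = 0.06634 mol/L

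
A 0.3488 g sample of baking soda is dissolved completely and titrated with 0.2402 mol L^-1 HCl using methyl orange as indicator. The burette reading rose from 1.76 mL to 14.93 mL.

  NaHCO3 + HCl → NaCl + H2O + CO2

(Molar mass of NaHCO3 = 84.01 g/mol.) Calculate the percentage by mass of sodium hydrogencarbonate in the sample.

76.19 %

n(HCl) = 0.01317 L × 0.2402 mol/L = 3.163 × 10^-3 mol
n(NaHCO3) = 3.163 × 10^-3 mol (1:1 ratio)
mass of NaHCO3 = 3.163 × 10^-3 × 84.01 g/mol = 0.2658 g
% NaHCO3 = 0.2658 / 0.3488 × 100 = 76.19 %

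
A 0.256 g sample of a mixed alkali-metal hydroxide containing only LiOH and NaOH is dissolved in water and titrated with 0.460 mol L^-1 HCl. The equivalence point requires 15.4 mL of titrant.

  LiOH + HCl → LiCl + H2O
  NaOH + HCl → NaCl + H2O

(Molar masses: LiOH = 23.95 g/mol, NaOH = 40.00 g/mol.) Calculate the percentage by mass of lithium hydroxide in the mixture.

n(HCl) = 0.0154 × 0.460 = 7.08 × 10^-3 mol
Let x = n(LiOH), y = n(NaOH).
Titrant: 1x + 1y = 7.08 × 10^-3;  mass: 23.95x + 40.00y = 0.256
Solving, x = 1.70 × 10^-3 mol, y = 5.38 × 10^-3 mol
mass of LiOH = 1.70 × 10^-3 × 23.95 = 0.0408 g
% LiOH = 0.0408 / 0.256 × 100 = 15.9 %

15.9 %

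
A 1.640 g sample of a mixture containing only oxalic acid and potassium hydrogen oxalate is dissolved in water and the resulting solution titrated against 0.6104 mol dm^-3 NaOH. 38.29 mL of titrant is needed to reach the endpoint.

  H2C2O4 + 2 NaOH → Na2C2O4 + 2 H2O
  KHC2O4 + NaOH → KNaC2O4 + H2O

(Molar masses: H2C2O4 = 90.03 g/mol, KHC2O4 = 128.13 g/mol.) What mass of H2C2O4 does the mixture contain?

0.7337 g

n(NaOH) = 0.03829 × 0.6104 = 0.02337 mol
Let x = n(H2C2O4), y = n(KHC2O4).
Titrant: 2x + 1y = 0.02337;  mass: 90.03x + 128.13y = 1.640
Solving, x = 8.149 × 10^-3 mol, y = 7.073 × 10^-3 mol
mass of H2C2O4 = 8.149 × 10^-3 × 90.03 = 0.7337 g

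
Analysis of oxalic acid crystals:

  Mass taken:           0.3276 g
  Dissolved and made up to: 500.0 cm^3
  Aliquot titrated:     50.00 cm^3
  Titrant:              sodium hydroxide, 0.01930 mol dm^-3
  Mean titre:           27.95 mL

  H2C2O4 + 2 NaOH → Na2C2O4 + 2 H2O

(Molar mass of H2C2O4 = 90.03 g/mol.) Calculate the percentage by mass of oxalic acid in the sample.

n(NaOH) per titration = 0.02795 × 0.01930 = 5.394 × 10^-4 mol
From the 1:2 ratio, n(H2C2O4) in each aliquot = 1/2 × 5.394 × 10^-4 = 2.697 × 10^-4 mol
n(H2C2O4) in the whole flask = 2.697 × 10^-4 × 500.0/50.00 = 2.697 × 10^-3 mol
mass of H2C2O4 = 2.697 × 10^-3 × 90.03 = 0.2428 g
% H2C2O4 = 0.2428 / 0.3276 × 100 = 74.12 %

74.12 %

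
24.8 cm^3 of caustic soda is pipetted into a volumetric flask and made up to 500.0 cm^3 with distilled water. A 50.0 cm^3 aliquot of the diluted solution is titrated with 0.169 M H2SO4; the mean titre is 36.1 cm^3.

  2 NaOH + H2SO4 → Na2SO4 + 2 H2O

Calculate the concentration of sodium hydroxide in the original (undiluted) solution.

4.92 M

n(H2SO4) = 0.0361 × 0.169 = 6.10 × 10^-3 mol
From the 2:1 ratio, n(NaOH) in the aliquot = 2/1 × 6.10 × 10^-3 = 0.0122 mol
[NaOH]_dilute = 0.0122 / 0.0500 = 0.244 mol/L
Dilution factor = 500.0 / 24.8 = 20.16
[NaOH]_stock = 0.244 × 20.16 = 4.92 mol/L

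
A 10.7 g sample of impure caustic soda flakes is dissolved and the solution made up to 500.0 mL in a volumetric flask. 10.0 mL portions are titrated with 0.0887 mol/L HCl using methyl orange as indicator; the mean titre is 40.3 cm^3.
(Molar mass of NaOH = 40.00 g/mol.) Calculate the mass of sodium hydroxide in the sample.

7.15 g

NaOH + HCl → NaCl + H2O
n(HCl) per titration = 0.0403 × 0.0887 = 3.57 × 10^-3 mol
n(NaOH) in each aliquot = 3.57 × 10^-3 mol (1:1 ratio)
n(NaOH) in the whole flask = 3.57 × 10^-3 × 500.0/10.0 = 0.179 mol
mass of NaOH = 0.179 × 40.00 = 7.15 g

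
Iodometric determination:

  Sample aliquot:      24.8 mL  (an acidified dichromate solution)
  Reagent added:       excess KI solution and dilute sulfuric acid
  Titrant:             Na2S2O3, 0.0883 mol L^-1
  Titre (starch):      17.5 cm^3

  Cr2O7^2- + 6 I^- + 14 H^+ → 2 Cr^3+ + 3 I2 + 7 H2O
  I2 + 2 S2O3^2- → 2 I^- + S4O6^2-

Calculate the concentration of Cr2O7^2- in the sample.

0.0104 mol/L

n(S2O3^2-) = 0.0175 × 0.0883 = 1.55 × 10^-3 mol
n(I2) = n(S2O3^2-)/2 = 7.73 × 10^-4 mol
From the 1:3 ratio, n(Cr2O7^2-) in the aliquot = 1/3 × 7.73 × 10^-4 = 2.58 × 10^-4 mol
[Cr2O7^2-] = 2.58 × 10^-4 / 0.0248 = 0.0104 mol/L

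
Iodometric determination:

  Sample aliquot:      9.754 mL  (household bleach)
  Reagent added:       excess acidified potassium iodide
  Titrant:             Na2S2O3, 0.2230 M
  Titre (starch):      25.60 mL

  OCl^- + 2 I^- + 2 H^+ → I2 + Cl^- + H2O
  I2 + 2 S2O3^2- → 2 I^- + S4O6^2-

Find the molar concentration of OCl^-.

n(S2O3^2-) = 0.02560 × 0.2230 = 5.709 × 10^-3 mol
n(I2) = n(S2O3^2-)/2 = 2.854 × 10^-3 mol
n(OCl^-) in the aliquot = 2.854 × 10^-3 mol (1:1 ratio)
[OCl^-] = 2.854 × 10^-3 / 0.009754 = 0.2926 mol/L

0.2926 M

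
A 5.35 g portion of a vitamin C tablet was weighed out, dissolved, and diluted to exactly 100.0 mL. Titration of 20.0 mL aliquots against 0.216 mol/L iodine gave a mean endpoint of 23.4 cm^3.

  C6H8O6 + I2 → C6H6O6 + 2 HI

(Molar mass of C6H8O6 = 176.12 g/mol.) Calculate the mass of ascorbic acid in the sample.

n(I2) per titration = 0.0234 × 0.216 = 5.05 × 10^-3 mol
n(C6H8O6) in each aliquot = 5.05 × 10^-3 mol (1:1 ratio)
n(C6H8O6) in the whole flask = 5.05 × 10^-3 × 100.0/20.0 = 0.0253 mol
mass of C6H8O6 = 0.0253 × 176.12 = 4.45 g

4.45 g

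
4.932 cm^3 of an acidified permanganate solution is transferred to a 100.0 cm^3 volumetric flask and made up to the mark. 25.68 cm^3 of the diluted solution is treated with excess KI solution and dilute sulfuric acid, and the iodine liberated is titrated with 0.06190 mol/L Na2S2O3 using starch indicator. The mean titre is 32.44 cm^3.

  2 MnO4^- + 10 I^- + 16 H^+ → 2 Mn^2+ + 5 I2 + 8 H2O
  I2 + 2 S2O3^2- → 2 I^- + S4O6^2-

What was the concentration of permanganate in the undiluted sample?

0.3171 mol/L

n(S2O3^2-) = 0.03244 × 0.06190 = 2.008 × 10^-3 mol
n(I2) = n(S2O3^2-)/2 = 1.004 × 10^-3 mol
From the 2:5 ratio, n(MnO4^-) in the aliquot = 2/5 × 1.004 × 10^-3 = 4.016 × 10^-4 mol
[MnO4^-]_dilute = 4.016 × 10^-4 / 0.02568 = 0.01564 mol/L
[MnO4^-]_original = 0.01564 × 100.0/4.932 = 0.3171 mol/L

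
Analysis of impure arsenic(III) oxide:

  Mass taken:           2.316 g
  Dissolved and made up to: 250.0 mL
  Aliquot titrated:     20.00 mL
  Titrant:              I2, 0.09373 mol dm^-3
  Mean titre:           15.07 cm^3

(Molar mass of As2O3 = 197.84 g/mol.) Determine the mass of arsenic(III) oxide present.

1.747 g

As2O3 + 2 I2 + 2 H2O → As2O5 + 4 HI
n(I2) per titration = 0.01507 × 0.09373 = 1.413 × 10^-3 mol
From the 1:2 ratio, n(As2O3) in each aliquot = 1/2 × 1.413 × 10^-3 = 7.063 × 10^-4 mol
n(As2O3) in the whole flask = 7.063 × 10^-4 × 250.0/20.00 = 8.828 × 10^-3 mol
mass of As2O3 = 8.828 × 10^-3 × 197.84 = 1.747 g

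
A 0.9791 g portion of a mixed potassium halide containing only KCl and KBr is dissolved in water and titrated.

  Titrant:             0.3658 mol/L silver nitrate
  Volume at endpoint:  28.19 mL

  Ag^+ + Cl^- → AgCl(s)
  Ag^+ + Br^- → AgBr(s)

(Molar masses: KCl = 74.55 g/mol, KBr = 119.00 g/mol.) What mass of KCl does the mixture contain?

n(AgNO3) = 0.02819 × 0.3658 = 0.01031 mol
Let x = n(KCl), y = n(KBr).
Titrant: 1x + 1y = 0.01031;  mass: 74.55x + 119.00y = 0.9791
Solving, x = 5.580 × 10^-3 mol, y = 4.732 × 10^-3 mol
mass of KCl = 5.580 × 10^-3 × 74.55 = 0.4160 g

0.4160 g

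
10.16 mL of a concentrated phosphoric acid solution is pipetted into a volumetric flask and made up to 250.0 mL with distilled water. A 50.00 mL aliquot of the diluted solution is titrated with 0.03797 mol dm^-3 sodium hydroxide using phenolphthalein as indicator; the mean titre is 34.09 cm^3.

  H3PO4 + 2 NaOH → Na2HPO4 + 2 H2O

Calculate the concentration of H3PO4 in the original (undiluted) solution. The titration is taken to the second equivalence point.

n(NaOH) = 0.03409 × 0.03797 = 1.294 × 10^-3 mol
From the 1:2 ratio, n(H3PO4) in the aliquot = 1/2 × 1.294 × 10^-3 = 6.472 × 10^-4 mol
[H3PO4]_dilute = 6.472 × 10^-4 / 0.05000 = 0.01294 mol/L
Dilution factor = 250.0 / 10.16 = 24.61
[H3PO4]_stock = 0.01294 × 24.61 = 0.3185 mol/L

0.3185 mol/L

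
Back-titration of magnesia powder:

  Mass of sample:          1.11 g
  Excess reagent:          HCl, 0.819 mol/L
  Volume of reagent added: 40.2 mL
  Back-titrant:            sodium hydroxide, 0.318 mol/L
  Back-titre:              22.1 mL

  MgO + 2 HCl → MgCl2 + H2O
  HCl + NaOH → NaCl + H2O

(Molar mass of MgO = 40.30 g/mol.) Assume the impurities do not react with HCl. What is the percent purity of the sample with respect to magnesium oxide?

n(HCl) added = 0.0402 × 0.819 = 0.0329 mol
n(NaOH) used in back-titration = 0.0221 × 0.318 = 7.03 × 10^-3 mol
n(HCl) left over = 7.03 × 10^-3 mol (1:1 ratio)
n(HCl) consumed by analyte = 0.0329 − 7.03 × 10^-3 = 0.0259 mol
From the 1:2 ratio, n(MgO) = 1/2 × 0.0259 = 0.0129 mol
mass of MgO = 0.0129 × 40.30 = 0.522 g
% MgO = 0.522 / 1.11 × 100 = 47.0 %

47.0 %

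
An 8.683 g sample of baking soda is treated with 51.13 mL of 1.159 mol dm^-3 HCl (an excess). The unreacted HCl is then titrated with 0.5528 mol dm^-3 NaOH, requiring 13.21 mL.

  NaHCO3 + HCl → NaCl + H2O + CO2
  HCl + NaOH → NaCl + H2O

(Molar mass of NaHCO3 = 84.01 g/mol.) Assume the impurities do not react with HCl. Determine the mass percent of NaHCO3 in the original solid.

50.27 %

n(HCl) added = 0.05113 × 1.159 = 0.05926 mol
n(NaOH) used in back-titration = 0.01321 × 0.5528 = 7.302 × 10^-3 mol
n(HCl) left over = 7.302 × 10^-3 mol (1:1 ratio)
n(HCl) consumed by analyte = 0.05926 − 7.302 × 10^-3 = 0.05196 mol
n(NaHCO3) = 0.05196 mol (1:1 ratio)
mass of NaHCO3 = 0.05196 × 84.01 = 4.365 g
% NaHCO3 = 4.365 / 8.683 × 100 = 50.27 %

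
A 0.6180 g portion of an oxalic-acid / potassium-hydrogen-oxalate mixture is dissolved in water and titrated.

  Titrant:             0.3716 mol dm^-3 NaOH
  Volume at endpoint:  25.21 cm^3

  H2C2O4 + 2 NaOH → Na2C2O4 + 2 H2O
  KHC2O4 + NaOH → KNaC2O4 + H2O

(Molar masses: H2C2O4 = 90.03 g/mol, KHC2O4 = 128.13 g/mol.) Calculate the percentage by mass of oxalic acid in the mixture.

n(NaOH) = 0.02521 × 0.3716 = 9.368 × 10^-3 mol
Let x = n(H2C2O4), y = n(KHC2O4).
Titrant: 2x + 1y = 9.368 × 10^-3;  mass: 90.03x + 128.13y = 0.6180
Solving, x = 3.503 × 10^-3 mol, y = 2.362 × 10^-3 mol
mass of H2C2O4 = 3.503 × 10^-3 × 90.03 = 0.3154 g
% H2C2O4 = 0.3154 / 0.6180 × 100 = 51.03 %

51.03 %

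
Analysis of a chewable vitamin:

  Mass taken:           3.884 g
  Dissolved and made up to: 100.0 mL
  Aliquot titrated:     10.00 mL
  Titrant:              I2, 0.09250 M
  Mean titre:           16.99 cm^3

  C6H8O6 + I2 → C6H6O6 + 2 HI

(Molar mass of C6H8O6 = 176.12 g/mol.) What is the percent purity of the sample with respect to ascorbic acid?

n(I2) per titration = 0.01699 × 0.09250 = 1.572 × 10^-3 mol
n(C6H8O6) in each aliquot = 1.572 × 10^-3 mol (1:1 ratio)
n(C6H8O6) in the whole flask = 1.572 × 10^-3 × 100.0/10.00 = 0.01572 mol
mass of C6H8O6 = 0.01572 × 176.12 = 2.768 g
% C6H8O6 = 2.768 / 3.884 × 100 = 71.26 %

71.26 %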